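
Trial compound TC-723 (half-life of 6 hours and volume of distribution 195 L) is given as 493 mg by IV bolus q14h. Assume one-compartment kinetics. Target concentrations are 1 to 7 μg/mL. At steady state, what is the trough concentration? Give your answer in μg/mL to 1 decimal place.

Over one 14-h interval, 14/6 ≈ 2.3333 half-lives elapse, leaving f ≈ 0.1984 of each dose.
At steady state, accumulation factor R = 1/(1 − e^(−kτ)) ≈ 1.2475.
Single-dose peak C₀ = D/Vd = 493/195 ≈ 2.528 μg/mL.
Cmax,ss = C₀/(1 − f) ≈ 2.528/0.8016 ≈ 3.154 μg/mL.
One interval later, Cmin,ss = Cmax,ss·e^(−kτ) ≈ 3.154 × 0.1984 ≈ 0.626 μg/mL.
Trough 0.6 μg/mL vs MEC 1 μg/mL: subtherapeutic.

0.6 μg/mL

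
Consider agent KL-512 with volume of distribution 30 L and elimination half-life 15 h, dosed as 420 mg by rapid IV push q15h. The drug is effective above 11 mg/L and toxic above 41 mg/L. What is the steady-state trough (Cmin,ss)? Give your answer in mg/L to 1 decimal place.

τ = 15 h = 1 half-life, so f = (1/2)^1 = 0.5.
At steady state, R = 1/(1 − 0.5) = 2/1.
Single-dose peak C₀ = D/Vd = 420/30 = 14 mg/L.
Steady-state peak Cmax,ss = C₀·R = 14 × 2/1 ≈ 28.000 mg/L.
Steady-state trough Cmin,ss = Cmax,ss·f ≈ 28.000 × 0.5 ≈ 14.000 mg/L.
Trough 14.0 mg/L vs MEC 11 mg/L: adequate.

14.0 mg/L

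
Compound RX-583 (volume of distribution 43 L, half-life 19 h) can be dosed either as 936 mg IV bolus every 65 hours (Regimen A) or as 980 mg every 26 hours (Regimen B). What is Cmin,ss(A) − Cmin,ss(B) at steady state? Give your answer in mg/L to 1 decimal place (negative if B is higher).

Regimen A: f = (1/2)^(65/19) ≈ 0.0934; Cmin,ss = (936/43)·f/(1−f) ≈ 2.243 mg/L.
Regimen B: f = (1/2)^(26/19) ≈ 0.3873; Cmin,ss = (980/43)·f/(1−f) ≈ 14.406 mg/L.
Difference ≈ 2.243 − 14.406 ≈ -12.163 mg/L.

-12.2 mg/L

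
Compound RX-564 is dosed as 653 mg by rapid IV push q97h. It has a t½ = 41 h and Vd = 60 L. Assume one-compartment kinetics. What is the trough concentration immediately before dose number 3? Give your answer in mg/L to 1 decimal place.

f = (1/2)^(τ/t½) = (1/2)^(97/41) ≈ 0.1940.
C₀ = D/Vd = 653/60 ≈ 10.883 mg/L.
Before the 3rd dose, 2 doses have been given. Superposition: Cmin = C₀·(f + f²).
≈ 10.883 × (0.1940 + 0.0376) ≈ 10.883 × 0.2316 ≈ 2.521 mg/L.

2.5 mg/L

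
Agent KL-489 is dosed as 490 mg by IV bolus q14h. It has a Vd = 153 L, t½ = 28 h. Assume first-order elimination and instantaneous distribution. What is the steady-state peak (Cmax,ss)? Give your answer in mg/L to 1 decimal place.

10.9 mg/L

k = ln2/t½ = ln2/28 ≈ 0.024755 h⁻¹; fraction remaining f = e^(−kτ) = e^(−0.024755×14) ≈ 0.7071.
At steady state, accumulation factor R = 1/(1 − e^(−kτ)) ≈ 3.4141.
Each bolus raises the concentration by D/Vd = 490/153 ≈ 3.203 mg/L.
Steady-state peak Cmax,ss = C₀·R ≈ 3.203 × 3.4141 ≈ 10.935 mg/L.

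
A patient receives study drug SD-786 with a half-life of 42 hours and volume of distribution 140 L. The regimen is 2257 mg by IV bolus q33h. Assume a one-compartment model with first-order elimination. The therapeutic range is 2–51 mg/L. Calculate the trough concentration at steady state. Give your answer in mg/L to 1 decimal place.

τ/t½ = 33/42 ≈ 0.78571, so fraction remaining f = (1/2)^(33/42) ≈ 0.5801.
Single-dose peak C₀ = D/Vd = 2257/140 ≈ 16.121 mg/L.
Steady-state trough Cmin,ss = C₀·f/(1−f) ≈ 16.121 × 0.5801/0.4199 ≈ 22.271 mg/L.
Trough 22.3 mg/L vs MEC 2 mg/L: adequate.

22.3 mg/L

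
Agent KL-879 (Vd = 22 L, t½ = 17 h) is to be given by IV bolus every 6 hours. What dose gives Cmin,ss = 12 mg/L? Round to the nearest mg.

τ/t½ = 6/17 ≈ 0.35294, so f = (1/2)^(6/17) ≈ 0.782986.
Cmin,ss = (D/Vd)·f/(1−f), so D = Cmin,ss·Vd·(1−f)/f.
D = 12 × 22 × (1−f)/f ≈ 12 × 22 × 0.27716 ≈ 73.17 mg.

73 mg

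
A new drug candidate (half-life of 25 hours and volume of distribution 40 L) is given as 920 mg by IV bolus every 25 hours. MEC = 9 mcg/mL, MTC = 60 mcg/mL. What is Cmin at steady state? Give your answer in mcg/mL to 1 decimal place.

The dosing interval is 1 half-life, so f = 2^(−1) = 0.5.
Accumulation ratio R = 1/(1 − f) = 1/0.5 = 2/1.
Single-dose peak C₀ = D/Vd = 920/40 = 23 mcg/mL.
Steady-state peak Cmax,ss = C₀·R = 23 × 2/1 ≈ 46.000 mcg/mL.
Steady-state trough Cmin,ss = Cmax,ss·f ≈ 46.000 × 0.5 ≈ 23.000 mcg/mL.
Trough 23.0 mcg/mL vs MEC 9 mcg/mL: adequate.

23.0 mcg/mL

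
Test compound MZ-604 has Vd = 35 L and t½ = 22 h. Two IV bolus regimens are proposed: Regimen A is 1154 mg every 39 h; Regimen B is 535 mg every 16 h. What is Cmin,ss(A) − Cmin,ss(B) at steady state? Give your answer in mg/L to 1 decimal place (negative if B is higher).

-9.7 mg/L

Regimen A: f = (1/2)^(39/22) ≈ 0.2927; Cmin,ss = (1154/35)·f/(1−f) ≈ 13.644 mg/L.
Regimen B: f = (1/2)^(16/22) ≈ 0.6040; Cmin,ss = (535/35)·f/(1−f) ≈ 23.315 mg/L.
Difference ≈ 13.644 − 23.315 ≈ -9.671 mg/L.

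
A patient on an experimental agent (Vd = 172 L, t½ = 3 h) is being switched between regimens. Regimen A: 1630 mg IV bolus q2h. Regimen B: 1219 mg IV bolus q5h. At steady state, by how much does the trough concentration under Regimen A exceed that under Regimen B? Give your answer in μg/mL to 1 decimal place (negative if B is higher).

12.9 μg/mL

Regimen A: f = (1/2)^(2/3) ≈ 0.6300; Cmin,ss = (1630/172)·f/(1−f) ≈ 16.136 μg/mL.
Regimen B: f = (1/2)^(5/3) ≈ 0.3150; Cmin,ss = (1219/172)·f/(1−f) ≈ 3.259 μg/mL.
Difference ≈ 16.136 − 3.259 ≈ 12.877 μg/mL.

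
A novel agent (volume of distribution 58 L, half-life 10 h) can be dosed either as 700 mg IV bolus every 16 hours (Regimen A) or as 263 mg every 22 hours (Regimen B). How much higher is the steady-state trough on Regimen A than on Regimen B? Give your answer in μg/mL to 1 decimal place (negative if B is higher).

4.7 μg/mL

Regimen A: f = (1/2)^(16/10) ≈ 0.3299; Cmin,ss = (700/58)·f/(1−f) ≈ 5.942 μg/mL.
Regimen B: f = (1/2)^(22/10) ≈ 0.2176; Cmin,ss = (263/58)·f/(1−f) ≈ 1.261 μg/mL.
Difference ≈ 5.942 − 1.261 ≈ 4.681 μg/mL.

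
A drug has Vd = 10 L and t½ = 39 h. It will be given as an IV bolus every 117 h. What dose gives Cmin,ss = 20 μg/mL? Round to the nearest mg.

τ/t½ = 117/39 ≈ 3, so f = (1/2)^(117/39) ≈ 0.125000.
Cmin,ss = (D/Vd)·f/(1−f), so D = Cmin,ss·Vd·(1−f)/f.
D = 20 × 10 × (1−f)/f ≈ 20 × 10 × 7.00000 ≈ 1400.00 mg.

1400 mg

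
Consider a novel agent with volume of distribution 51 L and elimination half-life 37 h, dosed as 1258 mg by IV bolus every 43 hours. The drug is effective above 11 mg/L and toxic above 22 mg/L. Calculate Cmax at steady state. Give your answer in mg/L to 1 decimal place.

44.6 mg/L

Over one 43-h interval, 43/37 ≈ 1.1622 half-lives elapse, leaving f ≈ 0.4468 of each dose.
Accumulation ratio R = 1/(1 − f) ≈ 1/0.5532 ≈ 1.8077.
Each bolus raises the concentration by D/Vd = 1258/51 ≈ 24.667 mg/L.
Cmax,ss = C₀/(1 − f) ≈ 24.667/0.5532 ≈ 44.590 mg/L.
Peak 44.6 mg/L vs MTC 22 mg/L: exceeds toxic threshold.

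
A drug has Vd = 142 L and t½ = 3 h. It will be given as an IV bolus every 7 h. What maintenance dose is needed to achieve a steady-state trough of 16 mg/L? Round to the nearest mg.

τ/t½ = 7/3 ≈ 2.3333, so f = (1/2)^(7/3) ≈ 0.198425.
Cmin,ss = (D/Vd)·f/(1−f), so D = Cmin,ss·Vd·(1−f)/f.
D = 16 × 142 × (1−f)/f ≈ 16 × 142 × 4.03969 ≈ 9178.18 mg.

9178 mg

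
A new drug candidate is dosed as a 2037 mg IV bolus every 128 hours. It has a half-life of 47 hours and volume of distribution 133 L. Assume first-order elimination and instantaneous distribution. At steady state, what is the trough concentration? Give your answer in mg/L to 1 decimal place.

Over one 128-h interval, 128/47 ≈ 2.7234 half-lives elapse, leaving f ≈ 0.1514 of each dose.
Accumulation ratio R = 1/(1 − f) ≈ 1/0.8486 ≈ 1.1784.
Each bolus raises the concentration by D/Vd = 2037/133 ≈ 15.316 mg/L.
Cmax,ss = C₀/(1 − f) ≈ 15.316/0.8486 ≈ 18.049 mg/L.
One interval later, Cmin,ss = Cmax,ss·e^(−kτ) ≈ 18.049 × 0.1514 ≈ 2.733 mg/L.

2.7 mg/L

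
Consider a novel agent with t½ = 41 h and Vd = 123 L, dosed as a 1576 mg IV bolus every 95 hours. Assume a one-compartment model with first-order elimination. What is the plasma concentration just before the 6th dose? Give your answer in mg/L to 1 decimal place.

f = (1/2)^(τ/t½) = (1/2)^(95/41) ≈ 0.2007.
C₀ = D/Vd = 1576/123 ≈ 12.813 mg/L.
Before the 6th dose, 5 doses have been given. Superposition: Cmin = C₀·(f + f² + … + f^5).
≈ 12.813 × (0.2007 + 0.0403 + 0.0081 + 0.0016 + 0.0003) ≈ 12.813 × 0.2510 ≈ 3.216 mg/L.

3.2 mg/L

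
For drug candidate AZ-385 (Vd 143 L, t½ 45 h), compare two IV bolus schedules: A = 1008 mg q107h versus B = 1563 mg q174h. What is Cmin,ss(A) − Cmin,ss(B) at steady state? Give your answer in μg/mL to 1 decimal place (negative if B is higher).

0.9 μg/mL

Regimen A: f = (1/2)^(107/45) ≈ 0.1924; Cmin,ss = (1008/143)·f/(1−f) ≈ 1.679 μg/mL.
Regimen B: f = (1/2)^(174/45) ≈ 0.0686; Cmin,ss = (1563/143)·f/(1−f) ≈ 0.805 μg/mL.
Difference ≈ 1.679 − 0.805 ≈ 0.874 μg/mL.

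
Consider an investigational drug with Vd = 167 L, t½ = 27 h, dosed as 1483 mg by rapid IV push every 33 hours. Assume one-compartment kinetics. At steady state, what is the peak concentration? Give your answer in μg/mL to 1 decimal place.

Over one 33-h interval, 33/27 ≈ 1.2222 half-lives elapse, leaving f ≈ 0.4286 of each dose.
At steady state, accumulation factor R = 1/(1 − e^(−kτ)) ≈ 1.7501.
Single-dose peak C₀ = D/Vd = 1483/167 ≈ 8.880 μg/mL.
Steady-state peak Cmax,ss = C₀·R ≈ 8.880 × 1.7501 ≈ 15.541 μg/mL.

15.5 μg/mL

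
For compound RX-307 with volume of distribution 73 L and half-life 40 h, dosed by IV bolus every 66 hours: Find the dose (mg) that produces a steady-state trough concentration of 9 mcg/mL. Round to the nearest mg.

τ/t½ = 66/40 ≈ 1.65, so f = (1/2)^(66/40) ≈ 0.318640.
Cmin,ss = (D/Vd)·f/(1−f), so D = Cmin,ss·Vd·(1−f)/f.
D = 9 × 73 × (1−f)/f ≈ 9 × 73 × 2.13834 ≈ 1404.89 mg.

1405 mg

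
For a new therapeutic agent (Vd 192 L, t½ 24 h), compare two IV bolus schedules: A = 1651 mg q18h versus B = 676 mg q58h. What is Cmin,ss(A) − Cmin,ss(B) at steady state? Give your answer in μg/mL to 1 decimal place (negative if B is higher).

Regimen A: f = (1/2)^(18/24) ≈ 0.5946; Cmin,ss = (1651/192)·f/(1−f) ≈ 12.612 μg/mL.
Regimen B: f = (1/2)^(58/24) ≈ 0.1873; Cmin,ss = (676/192)·f/(1−f) ≈ 0.811 μg/mL.
Difference ≈ 12.612 − 0.811 ≈ 11.801 μg/mL.

11.8 μg/mL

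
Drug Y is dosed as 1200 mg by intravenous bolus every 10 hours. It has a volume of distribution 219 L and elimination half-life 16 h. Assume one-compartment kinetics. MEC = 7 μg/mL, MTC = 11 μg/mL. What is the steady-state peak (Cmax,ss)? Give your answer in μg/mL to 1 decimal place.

Over one 10-h interval, 10/16 ≈ 0.625 half-lives elapse, leaving f ≈ 0.6484 of each dose.
At steady state, accumulation factor R = 1/(1 − e^(−kτ)) ≈ 2.8441.
Single-dose peak C₀ = D/Vd = 1200/219 ≈ 5.479 μg/mL.
Steady-state peak Cmax,ss = C₀·R ≈ 5.479 × 2.8441 ≈ 15.583 μg/mL.
Peak 15.6 μg/mL vs MTC 11 μg/mL: exceeds toxic threshold.

15.6 μg/mL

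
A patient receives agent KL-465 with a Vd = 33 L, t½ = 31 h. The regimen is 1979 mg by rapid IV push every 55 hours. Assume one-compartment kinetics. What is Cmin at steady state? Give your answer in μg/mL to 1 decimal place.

Over one 55-h interval, 55/31 ≈ 1.7742 half-lives elapse, leaving f ≈ 0.2924 of each dose.
Single-dose peak C₀ = D/Vd = 1979/33 ≈ 59.970 μg/mL.
Steady-state trough Cmin,ss = C₀·f/(1−f) ≈ 59.970 × 0.2924/0.7076 ≈ 24.781 μg/mL.

24.8 μg/mL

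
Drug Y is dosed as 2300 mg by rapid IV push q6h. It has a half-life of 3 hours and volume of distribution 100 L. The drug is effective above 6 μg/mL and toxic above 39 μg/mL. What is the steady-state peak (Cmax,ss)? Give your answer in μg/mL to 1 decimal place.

30.7 μg/mL

τ = 6 h = 2 half-lives, so f = (1/2)^2 = 0.25.
Accumulation ratio R = 1/(1 − f) = 1/0.75 = 4/3.
Single-dose peak C₀ = D/Vd = 2300/100 = 23 μg/mL.
Steady-state peak Cmax,ss = C₀·R = 23 × 4/3 ≈ 30.667 μg/mL.
Peak 30.7 μg/mL vs MTC 39 μg/mL: below toxic threshold.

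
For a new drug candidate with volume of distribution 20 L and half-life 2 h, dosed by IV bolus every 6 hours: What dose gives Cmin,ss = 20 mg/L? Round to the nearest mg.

2800 mg

τ/t½ = 6/2 ≈ 3, so f = (1/2)^(6/2) ≈ 0.125000.
Cmin,ss = (D/Vd)·f/(1−f), so D = Cmin,ss·Vd·(1−f)/f.
D = 20 × 20 × (1−f)/f ≈ 20 × 20 × 7.00000 ≈ 2800.00 mg.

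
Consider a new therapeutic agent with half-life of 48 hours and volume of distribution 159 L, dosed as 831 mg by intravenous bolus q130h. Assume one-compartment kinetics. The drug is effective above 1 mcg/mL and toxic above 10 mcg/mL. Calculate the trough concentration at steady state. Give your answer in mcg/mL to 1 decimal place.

0.9 mcg/mL

Over one 130-h interval, 130/48 ≈ 2.7083 half-lives elapse, leaving f ≈ 0.1530 of each dose.
Accumulation ratio R = 1/(1 − f) ≈ 1/0.8470 ≈ 1.1806.
Each bolus raises the concentration by D/Vd = 831/159 ≈ 5.226 mcg/mL.
Steady-state peak Cmax,ss = C₀·R ≈ 5.226 × 1.1806 ≈ 6.170 mcg/mL.
One interval later, Cmin,ss = Cmax,ss·e^(−kτ) ≈ 6.170 × 0.1530 ≈ 0.944 mcg/mL.
Trough 0.9 mcg/mL vs MEC 1 mcg/mL: subtherapeutic.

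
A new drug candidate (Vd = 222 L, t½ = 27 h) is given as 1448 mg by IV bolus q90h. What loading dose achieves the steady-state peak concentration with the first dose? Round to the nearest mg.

1607 mg

f = (1/2)^(90/27) ≈ 0.099213; accumulation ratio R = 1/(1−f) ≈ 1.11014.
Loading dose to hit Cmax,ss on first dose: D_load = D_maint·R ≈ 1448 × 1.11014 ≈ 1607.48 mg.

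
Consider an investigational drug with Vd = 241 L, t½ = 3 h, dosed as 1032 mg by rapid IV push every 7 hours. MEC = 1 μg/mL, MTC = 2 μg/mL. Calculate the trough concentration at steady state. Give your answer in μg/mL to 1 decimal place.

1.1 μg/mL

τ/t½ = 7/3 ≈ 2.3333, so fraction remaining f = (1/2)^(7/3) ≈ 0.1984.
Accumulation ratio R = 1/(1 − f) ≈ 1/0.8016 ≈ 1.2475.
Single-dose peak C₀ = D/Vd = 1032/241 ≈ 4.282 μg/mL.
Steady-state peak Cmax,ss = C₀·R ≈ 4.282 × 1.2475 ≈ 5.342 μg/mL.
Steady-state trough Cmin,ss = Cmax,ss·f ≈ 5.342 × 0.1984 ≈ 1.060 μg/mL.
Trough 1.1 μg/mL vs MEC 1 μg/mL: adequate.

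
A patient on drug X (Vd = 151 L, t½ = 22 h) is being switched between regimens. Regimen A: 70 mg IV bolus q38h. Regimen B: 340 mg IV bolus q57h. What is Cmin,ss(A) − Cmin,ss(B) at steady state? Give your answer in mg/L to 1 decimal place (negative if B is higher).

-0.2 mg/L

Regimen A: f = (1/2)^(38/22) ≈ 0.3020; Cmin,ss = (70/151)·f/(1−f) ≈ 0.201 mg/L.
Regimen B: f = (1/2)^(57/22) ≈ 0.1660; Cmin,ss = (340/151)·f/(1−f) ≈ 0.448 mg/L.
Difference ≈ 0.201 − 0.448 ≈ -0.247 mg/L.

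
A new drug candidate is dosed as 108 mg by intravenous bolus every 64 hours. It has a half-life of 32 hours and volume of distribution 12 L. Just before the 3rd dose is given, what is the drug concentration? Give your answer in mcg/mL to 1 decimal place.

2.8 mcg/mL

f = (1/2)^(τ/t½) = (1/2)^(64/32) ≈ 0.2500.
C₀ = D/Vd = 108/12 ≈ 9.000 mcg/mL.
Before the 3rd dose, 2 doses have been given. Superposition: Cmin = C₀·(f + f²).
≈ 9.000 × (0.2500 + 0.0625) ≈ 9.000 × 0.3125 ≈ 2.812 mcg/mL.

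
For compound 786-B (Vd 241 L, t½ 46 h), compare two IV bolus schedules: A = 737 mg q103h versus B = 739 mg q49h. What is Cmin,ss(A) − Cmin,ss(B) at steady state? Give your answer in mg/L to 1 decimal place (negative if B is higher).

Regimen A: f = (1/2)^(103/46) ≈ 0.2118; Cmin,ss = (737/241)·f/(1−f) ≈ 0.822 mg/L.
Regimen B: f = (1/2)^(49/46) ≈ 0.4779; Cmin,ss = (739/241)·f/(1−f) ≈ 2.807 mg/L.
Difference ≈ 0.822 − 2.807 ≈ -1.985 mg/L.

-2.0 mg/L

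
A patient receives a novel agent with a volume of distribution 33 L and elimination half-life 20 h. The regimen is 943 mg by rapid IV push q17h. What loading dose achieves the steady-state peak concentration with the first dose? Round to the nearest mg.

2118 mg

f = (1/2)^(17/20) ≈ 0.554785; accumulation ratio R = 1/(1−f) ≈ 2.24611.
Loading dose to hit Cmax,ss on first dose: D_load = D_maint·R ≈ 943 × 2.24611 ≈ 2118.08 mg.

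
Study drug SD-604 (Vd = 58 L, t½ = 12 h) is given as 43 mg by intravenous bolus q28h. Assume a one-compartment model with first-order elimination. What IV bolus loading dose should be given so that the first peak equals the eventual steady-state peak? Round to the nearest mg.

54 mg

f = (1/2)^(28/12) ≈ 0.198425; accumulation ratio R = 1/(1−f) ≈ 1.24754.
Loading dose to hit Cmax,ss on first dose: D_load = D_maint·R ≈ 43 × 1.24754 ≈ 53.64 mg.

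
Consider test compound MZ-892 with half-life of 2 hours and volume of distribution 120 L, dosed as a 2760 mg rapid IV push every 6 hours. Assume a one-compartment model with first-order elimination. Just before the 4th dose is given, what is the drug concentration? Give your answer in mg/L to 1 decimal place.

f = (1/2)^(τ/t½) = (1/2)^(6/2) ≈ 0.1250.
C₀ = D/Vd = 2760/120 ≈ 23.000 mg/L.
Before the 4th dose, 3 doses have been given. Superposition: Cmin = C₀·(f + f² + … + f^3).
≈ 23.000 × (0.1250 + 0.0156 + 0.0020) ≈ 23.000 × 0.1426 ≈ 3.280 mg/L.

3.3 mg/L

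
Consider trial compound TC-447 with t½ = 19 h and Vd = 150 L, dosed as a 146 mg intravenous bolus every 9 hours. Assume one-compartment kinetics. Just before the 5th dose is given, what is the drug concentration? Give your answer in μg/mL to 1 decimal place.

f = (1/2)^(τ/t½) = (1/2)^(9/19) ≈ 0.7201.
C₀ = D/Vd = 146/150 ≈ 0.973 μg/mL.
Before the 5th dose, 4 doses have been given. Superposition: Cmin = C₀·(f + f² + … + f^4).
≈ 0.973 × (0.7201 + 0.5185 + 0.3734 + 0.2689) ≈ 0.973 × 1.8809 ≈ 1.830 μg/mL.

1.8 μg/mL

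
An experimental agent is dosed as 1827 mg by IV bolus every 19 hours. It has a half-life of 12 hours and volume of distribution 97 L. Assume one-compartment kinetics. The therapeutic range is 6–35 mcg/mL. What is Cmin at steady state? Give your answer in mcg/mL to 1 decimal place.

9.4 mcg/mL

τ/t½ = 19/12 ≈ 1.5833, so fraction remaining f = (1/2)^(19/12) ≈ 0.3337.
At steady state, accumulation factor R = 1/(1 − e^(−kτ)) ≈ 1.5008.
Each bolus raises the concentration by D/Vd = 1827/97 ≈ 18.835 mcg/mL.
Steady-state peak Cmax,ss = C₀·R ≈ 18.835 × 1.5008 ≈ 28.268 mcg/mL.
One interval later, Cmin,ss = Cmax,ss·e^(−kτ) ≈ 28.268 × 0.3337 ≈ 9.433 mcg/mL.
Trough 9.4 mcg/mL vs MEC 6 mcg/mL: adequate.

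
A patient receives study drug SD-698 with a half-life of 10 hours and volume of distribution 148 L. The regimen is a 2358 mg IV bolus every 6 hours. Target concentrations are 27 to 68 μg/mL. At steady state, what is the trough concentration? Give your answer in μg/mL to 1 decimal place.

Over one 6-h interval, 6/10 ≈ 0.6 half-lives elapse, leaving f ≈ 0.6598 of each dose.
Single-dose peak C₀ = D/Vd = 2358/148 ≈ 15.932 μg/mL.
Steady-state trough Cmin,ss = C₀·f/(1−f) ≈ 15.932 × 0.6598/0.3402 ≈ 30.899 μg/mL.
Trough 30.9 μg/mL vs MEC 27 μg/mL: adequate.

30.9 μg/mL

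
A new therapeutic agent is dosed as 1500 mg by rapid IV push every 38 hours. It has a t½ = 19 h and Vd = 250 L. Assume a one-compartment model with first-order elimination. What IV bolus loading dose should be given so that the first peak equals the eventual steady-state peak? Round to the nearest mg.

f = (1/2)^(38/19) ≈ 0.250000; accumulation ratio R = 1/(1−f) ≈ 1.33333.
Loading dose to hit Cmax,ss on first dose: D_load = D_maint·R ≈ 1500 × 1.33333 ≈ 1999.99 mg.

2000 mg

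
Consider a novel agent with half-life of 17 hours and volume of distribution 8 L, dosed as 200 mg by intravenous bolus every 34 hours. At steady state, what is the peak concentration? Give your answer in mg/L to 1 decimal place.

33.3 mg/L

τ = 34 h = 2 half-lives, so f = (1/2)^2 = 0.25.
At steady state, R = 1/(1 − 0.25) = 4/3.
Single-dose peak C₀ = D/Vd = 200/8 = 25 mg/L.
Steady-state peak Cmax,ss = C₀·R = 25 × 4/3 ≈ 33.333 mg/L.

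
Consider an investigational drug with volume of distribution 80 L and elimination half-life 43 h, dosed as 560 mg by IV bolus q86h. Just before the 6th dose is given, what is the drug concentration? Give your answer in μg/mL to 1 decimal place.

2.3 μg/mL

f = (1/2)^(τ/t½) = (1/2)^(86/43) ≈ 0.2500.
C₀ = D/Vd = 560/80 ≈ 7.000 μg/mL.
Before the 6th dose, 5 doses have been given. Superposition: Cmin = C₀·(f + f² + … + f^5).
≈ 7.000 × (0.2500 + 0.0625 + 0.0156 + 0.0039 + 0.0010) ≈ 7.000 × 0.3330 ≈ 2.331 μg/mL.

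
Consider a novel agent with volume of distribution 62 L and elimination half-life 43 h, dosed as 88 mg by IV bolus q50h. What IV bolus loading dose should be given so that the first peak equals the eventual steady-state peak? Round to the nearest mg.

f = (1/2)^(50/43) ≈ 0.446648; accumulation ratio R = 1/(1−f) ≈ 1.80717.
Loading dose to hit Cmax,ss on first dose: D_load = D_maint·R ≈ 88 × 1.80717 ≈ 159.03 mg.

159 mg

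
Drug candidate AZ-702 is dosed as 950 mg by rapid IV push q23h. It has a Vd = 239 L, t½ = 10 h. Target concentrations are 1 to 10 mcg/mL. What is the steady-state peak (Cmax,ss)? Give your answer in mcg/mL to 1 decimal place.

5.0 mcg/mL

τ/t½ = 23/10 ≈ 2.3, so fraction remaining f = (1/2)^(23/10) ≈ 0.2031.
At steady state, accumulation factor R = 1/(1 − e^(−kτ)) ≈ 1.2549.
Single-dose peak C₀ = D/Vd = 950/239 ≈ 3.975 mcg/mL.
Cmax,ss = C₀/(1 − f) ≈ 3.975/0.7969 ≈ 4.988 mcg/mL.
Peak 5.0 mcg/mL vs MTC 10 mcg/mL: below toxic threshold.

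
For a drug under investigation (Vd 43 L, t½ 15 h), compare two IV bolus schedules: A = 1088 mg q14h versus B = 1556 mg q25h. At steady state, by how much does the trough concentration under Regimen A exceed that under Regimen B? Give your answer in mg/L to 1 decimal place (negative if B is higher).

Regimen A: f = (1/2)^(14/15) ≈ 0.5236; Cmin,ss = (1088/43)·f/(1−f) ≈ 27.809 mg/L.
Regimen B: f = (1/2)^(25/15) ≈ 0.3150; Cmin,ss = (1556/43)·f/(1−f) ≈ 16.640 mg/L.
Difference ≈ 27.809 − 16.640 ≈ 11.169 mg/L.

11.2 mg/L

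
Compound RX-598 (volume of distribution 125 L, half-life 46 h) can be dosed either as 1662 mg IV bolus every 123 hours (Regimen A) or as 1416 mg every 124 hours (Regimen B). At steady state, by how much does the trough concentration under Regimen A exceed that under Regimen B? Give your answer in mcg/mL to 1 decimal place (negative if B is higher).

Regimen A: f = (1/2)^(123/46) ≈ 0.1567; Cmin,ss = (1662/125)·f/(1−f) ≈ 2.471 mcg/mL.
Regimen B: f = (1/2)^(124/46) ≈ 0.1544; Cmin,ss = (1416/125)·f/(1−f) ≈ 2.068 mcg/mL.
Difference ≈ 2.471 − 2.068 ≈ 0.403 mcg/mL.

0.4 mcg/mL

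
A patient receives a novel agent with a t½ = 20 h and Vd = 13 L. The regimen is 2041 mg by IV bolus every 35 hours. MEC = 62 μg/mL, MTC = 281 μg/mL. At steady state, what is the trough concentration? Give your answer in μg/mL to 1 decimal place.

66.4 μg/mL

k = ln2/t½ = ln2/20 ≈ 0.034657 h⁻¹; fraction remaining f = e^(−kτ) = e^(−0.034657×35) ≈ 0.2973.
Each bolus raises the concentration by D/Vd = 2041/13 ≈ 157.000 μg/mL.
Steady-state trough Cmin,ss = C₀·f/(1−f) ≈ 157.000 × 0.2973/0.7027 ≈ 66.424 μg/mL.
Trough 66.4 μg/mL vs MEC 62 μg/mL: adequate.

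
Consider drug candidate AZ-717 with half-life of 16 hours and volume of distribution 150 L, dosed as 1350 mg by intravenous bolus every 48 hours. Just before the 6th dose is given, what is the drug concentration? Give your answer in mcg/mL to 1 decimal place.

f = (1/2)^(τ/t½) = (1/2)^(48/16) ≈ 0.1250.
C₀ = D/Vd = 1350/150 ≈ 9.000 mcg/mL.
Before the 6th dose, 5 doses have been given. Superposition: Cmin = C₀·(f + f² + … + f^5).
≈ 9.000 × (0.1250 + 0.0156 + 0.0020 + 0.0002 + 0.0000) ≈ 9.000 × 0.1428 ≈ 1.285 mcg/mL.

1.3 mcg/mL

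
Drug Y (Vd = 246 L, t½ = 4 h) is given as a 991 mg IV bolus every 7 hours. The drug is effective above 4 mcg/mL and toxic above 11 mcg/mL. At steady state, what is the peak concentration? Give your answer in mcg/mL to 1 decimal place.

5.7 mcg/mL

k = ln2/t½ = ln2/4 ≈ 0.173287 h⁻¹; fraction remaining f = e^(−kτ) = e^(−0.173287×7) ≈ 0.2973.
At steady state, accumulation factor R = 1/(1 − e^(−kτ)) ≈ 1.4231.
Single-dose peak C₀ = D/Vd = 991/246 ≈ 4.028 mcg/mL.
Steady-state peak Cmax,ss = C₀·R ≈ 4.028 × 1.4231 ≈ 5.732 mcg/mL.
Peak 5.7 mcg/mL vs MTC 11 mcg/mL: below toxic threshold.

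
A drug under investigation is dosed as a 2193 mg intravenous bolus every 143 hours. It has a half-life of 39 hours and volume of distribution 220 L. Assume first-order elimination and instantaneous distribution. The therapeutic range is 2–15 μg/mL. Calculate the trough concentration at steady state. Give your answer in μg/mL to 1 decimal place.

0.9 μg/mL

Over one 143-h interval, 143/39 ≈ 3.6667 half-lives elapse, leaving f ≈ 0.0787 of each dose.
Accumulation ratio R = 1/(1 − f) ≈ 1/0.9213 ≈ 1.0854.
Single-dose peak C₀ = D/Vd = 2193/220 ≈ 9.968 μg/mL.
Steady-state peak Cmax,ss = C₀·R ≈ 9.968 × 1.0854 ≈ 10.819 μg/mL.
Steady-state trough Cmin,ss = Cmax,ss·f ≈ 10.819 × 0.0787 ≈ 0.851 μg/mL.
Trough 0.9 μg/mL vs MEC 2 μg/mL: subtherapeutic.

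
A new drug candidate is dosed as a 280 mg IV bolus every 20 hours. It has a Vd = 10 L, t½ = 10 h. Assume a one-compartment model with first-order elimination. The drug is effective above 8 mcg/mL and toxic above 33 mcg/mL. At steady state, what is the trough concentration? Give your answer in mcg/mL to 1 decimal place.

τ = 20 h = 2 half-lives, so f = (1/2)^2 = 0.25.
Accumulation ratio R = 1/(1 − f) = 1/0.75 = 4/3.
Single-dose peak C₀ = D/Vd = 280/10 = 28 mcg/mL.
Steady-state peak Cmax,ss = C₀·R = 28 × 4/3 ≈ 37.333 mcg/mL.
Steady-state trough Cmin,ss = Cmax,ss·f ≈ 37.333 × 0.25 ≈ 9.333 mcg/mL.
Trough 9.3 mcg/mL vs MEC 8 mcg/mL: adequate.

9.3 mcg/mL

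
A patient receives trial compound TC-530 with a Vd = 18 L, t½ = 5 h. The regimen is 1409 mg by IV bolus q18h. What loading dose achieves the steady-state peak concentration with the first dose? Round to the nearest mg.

f = (1/2)^(18/5) ≈ 0.082469; accumulation ratio R = 1/(1−f) ≈ 1.08988.
Loading dose to hit Cmax,ss on first dose: D_load = D_maint·R ≈ 1409 × 1.08988 ≈ 1535.64 mg.

1536 mg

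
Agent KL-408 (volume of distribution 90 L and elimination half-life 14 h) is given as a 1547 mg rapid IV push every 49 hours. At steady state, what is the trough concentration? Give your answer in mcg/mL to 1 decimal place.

1.7 mcg/mL

Over one 49-h interval, 49/14 ≈ 3.5 half-lives elapse, leaving f ≈ 0.0884 of each dose.
Each bolus raises the concentration by D/Vd = 1547/90 ≈ 17.189 mcg/mL.
Steady-state trough Cmin,ss = C₀·f/(1−f) ≈ 17.189 × 0.0884/0.9116 ≈ 1.667 mcg/mL.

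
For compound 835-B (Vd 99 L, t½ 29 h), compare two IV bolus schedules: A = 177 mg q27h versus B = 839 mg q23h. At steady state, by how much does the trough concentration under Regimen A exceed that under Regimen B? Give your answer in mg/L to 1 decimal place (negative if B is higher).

-9.6 mg/L

Regimen A: f = (1/2)^(27/29) ≈ 0.5245; Cmin,ss = (177/99)·f/(1−f) ≈ 1.972 mg/L.
Regimen B: f = (1/2)^(23/29) ≈ 0.5771; Cmin,ss = (839/99)·f/(1−f) ≈ 11.565 mg/L.
Difference ≈ 1.972 − 11.565 ≈ -9.593 mg/L.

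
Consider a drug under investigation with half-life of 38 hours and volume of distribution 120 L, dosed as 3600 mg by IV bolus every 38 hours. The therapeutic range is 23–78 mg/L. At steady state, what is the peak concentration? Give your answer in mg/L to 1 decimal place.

60.0 mg/L

τ = 38 h = 1 half-life, so f = (1/2)^1 = 0.5.
At steady state, R = 1/(1 − 0.5) = 2/1.
Single-dose peak C₀ = D/Vd = 3600/120 = 30 mg/L.
Steady-state peak Cmax,ss = C₀·R = 30 × 2/1 ≈ 60.000 mg/L.
Peak 60.0 mg/L vs MTC 78 mg/L: below toxic threshold.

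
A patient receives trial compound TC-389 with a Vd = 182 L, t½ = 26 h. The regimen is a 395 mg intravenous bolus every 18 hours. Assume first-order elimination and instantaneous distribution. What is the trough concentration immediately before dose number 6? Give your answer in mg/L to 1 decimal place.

f = (1/2)^(τ/t½) = (1/2)^(18/26) ≈ 0.6189.
C₀ = D/Vd = 395/182 ≈ 2.170 mg/L.
Before the 6th dose, 5 doses have been given. Superposition: Cmin = C₀·(f + f² + … + f^5).
≈ 2.170 × (0.6189 + 0.3830 + 0.2371 + 0.1467 + 0.0908) ≈ 2.170 × 1.4765 ≈ 3.204 mg/L.

3.2 mg/L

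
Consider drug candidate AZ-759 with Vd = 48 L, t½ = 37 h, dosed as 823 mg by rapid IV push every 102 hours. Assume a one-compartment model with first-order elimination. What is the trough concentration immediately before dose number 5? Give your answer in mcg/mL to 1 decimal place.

f = (1/2)^(τ/t½) = (1/2)^(102/37) ≈ 0.1480.
C₀ = D/Vd = 823/48 ≈ 17.146 mcg/mL.
Before the 5th dose, 4 doses have been given. Superposition: Cmin = C₀·(f + f² + … + f^4).
≈ 17.146 × (0.1480 + 0.0219 + 0.0032 + 0.0005) ≈ 17.146 × 0.1736 ≈ 2.977 mcg/mL.

3.0 mcg/mL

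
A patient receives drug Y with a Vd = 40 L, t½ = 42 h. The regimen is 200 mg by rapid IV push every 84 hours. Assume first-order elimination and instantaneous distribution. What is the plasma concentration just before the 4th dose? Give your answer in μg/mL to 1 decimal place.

1.6 μg/mL

f = (1/2)^(τ/t½) = (1/2)^(84/42) ≈ 0.2500.
C₀ = D/Vd = 200/40 ≈ 5.000 μg/mL.
Before the 4th dose, 3 doses have been given. Superposition: Cmin = C₀·(f + f² + … + f^3).
≈ 5.000 × (0.2500 + 0.0625 + 0.0156) ≈ 5.000 × 0.3281 ≈ 1.641 μg/mL.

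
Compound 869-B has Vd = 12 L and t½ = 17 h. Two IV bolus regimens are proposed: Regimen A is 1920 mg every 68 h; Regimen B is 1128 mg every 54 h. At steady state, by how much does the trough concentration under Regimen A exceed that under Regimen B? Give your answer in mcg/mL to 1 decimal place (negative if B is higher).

Regimen A: f = (1/2)^(68/17) ≈ 0.0625; Cmin,ss = (1920/12)·f/(1−f) ≈ 10.667 mcg/mL.
Regimen B: f = (1/2)^(54/17) ≈ 0.1106; Cmin,ss = (1128/12)·f/(1−f) ≈ 11.689 mcg/mL.
Difference ≈ 10.667 − 11.689 ≈ -1.022 mcg/mL.

-1.0 mcg/mL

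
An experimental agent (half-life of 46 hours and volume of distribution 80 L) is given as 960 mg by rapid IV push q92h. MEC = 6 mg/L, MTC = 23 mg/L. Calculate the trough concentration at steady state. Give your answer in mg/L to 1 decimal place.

The dosing interval is 2 half-lives, so f = 2^(−2) = 0.25.
Accumulation ratio R = 1/(1 − f) = 1/0.75 = 4/3.
Single-dose peak C₀ = D/Vd = 960/80 = 12 mg/L.
Steady-state peak Cmax,ss = C₀·R = 12 × 4/3 ≈ 16.000 mg/L.
Steady-state trough Cmin,ss = Cmax,ss·f ≈ 16.000 × 0.25 ≈ 4.000 mg/L.
Trough 4.0 mg/L vs MEC 6 mg/L: subtherapeutic.

4.0 mg/L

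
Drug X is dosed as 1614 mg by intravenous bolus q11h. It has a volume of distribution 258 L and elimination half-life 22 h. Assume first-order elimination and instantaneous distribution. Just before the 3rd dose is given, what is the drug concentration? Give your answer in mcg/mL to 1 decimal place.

f = (1/2)^(τ/t½) = (1/2)^(11/22) ≈ 0.7071.
C₀ = D/Vd = 1614/258 ≈ 6.256 mcg/mL.
Before the 3rd dose, 2 doses have been given. Superposition: Cmin = C₀·(f + f²).
≈ 6.256 × (0.7071 + 0.5000) ≈ 6.256 × 1.2071 ≈ 7.552 mcg/mL.

7.6 mcg/mL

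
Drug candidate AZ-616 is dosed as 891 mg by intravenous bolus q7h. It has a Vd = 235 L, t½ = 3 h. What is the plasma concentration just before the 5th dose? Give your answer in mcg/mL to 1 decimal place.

0.9 mcg/mL

f = (1/2)^(τ/t½) = (1/2)^(7/3) ≈ 0.1984.
C₀ = D/Vd = 891/235 ≈ 3.791 mcg/mL.
Before the 5th dose, 4 doses have been given. Superposition: Cmin = C₀·(f + f² + … + f^4).
≈ 3.791 × (0.1984 + 0.0394 + 0.0078 + 0.0015) ≈ 3.791 × 0.2471 ≈ 0.937 mcg/mL.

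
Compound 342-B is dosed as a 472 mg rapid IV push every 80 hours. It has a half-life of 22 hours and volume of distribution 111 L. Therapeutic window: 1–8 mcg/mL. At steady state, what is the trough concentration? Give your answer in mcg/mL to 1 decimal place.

Over one 80-h interval, 80/22 ≈ 3.6364 half-lives elapse, leaving f ≈ 0.0804 of each dose.
Accumulation ratio R = 1/(1 − f) ≈ 1/0.9196 ≈ 1.0874.
Single-dose peak C₀ = D/Vd = 472/111 ≈ 4.252 mcg/mL.
Cmax,ss = C₀/(1 − f) ≈ 4.252/0.9196 ≈ 4.624 mcg/mL.
Steady-state trough Cmin,ss = Cmax,ss·f ≈ 4.624 × 0.0804 ≈ 0.372 mcg/mL.
Trough 0.4 mcg/mL vs MEC 1 mcg/mL: subtherapeutic.

0.4 mcg/mL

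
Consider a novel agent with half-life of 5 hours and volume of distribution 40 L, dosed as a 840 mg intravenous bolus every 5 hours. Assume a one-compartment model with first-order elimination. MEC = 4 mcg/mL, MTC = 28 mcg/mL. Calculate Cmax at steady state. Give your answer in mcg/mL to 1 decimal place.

42.0 mcg/mL

The dosing interval is 1 half-life, so f = 2^(−1) = 0.5.
At steady state, R = 1/(1 − 0.5) = 2/1.
Single-dose peak C₀ = D/Vd = 840/40 = 21 mcg/mL.
Steady-state peak Cmax,ss = C₀·R = 21 × 2/1 ≈ 42.000 mcg/mL.
Peak 42.0 mcg/mL vs MTC 28 mcg/mL: exceeds toxic threshold.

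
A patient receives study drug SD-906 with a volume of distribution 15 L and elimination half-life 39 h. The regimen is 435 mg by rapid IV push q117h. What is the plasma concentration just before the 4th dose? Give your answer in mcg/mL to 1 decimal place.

4.1 mcg/mL

f = (1/2)^(τ/t½) = (1/2)^(117/39) ≈ 0.1250.
C₀ = D/Vd = 435/15 ≈ 29.000 mcg/mL.
Before the 4th dose, 3 doses have been given. Superposition: Cmin = C₀·(f + f² + … + f^3).
≈ 29.000 × (0.1250 + 0.0156 + 0.0020) ≈ 29.000 × 0.1426 ≈ 4.135 mcg/mL.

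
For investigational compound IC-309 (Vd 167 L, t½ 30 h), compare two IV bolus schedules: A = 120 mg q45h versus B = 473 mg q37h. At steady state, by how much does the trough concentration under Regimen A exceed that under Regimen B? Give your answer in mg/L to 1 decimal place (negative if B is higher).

-1.7 mg/L

Regimen A: f = (1/2)^(45/30) ≈ 0.3536; Cmin,ss = (120/167)·f/(1−f) ≈ 0.393 mg/L.
Regimen B: f = (1/2)^(37/30) ≈ 0.4253; Cmin,ss = (473/167)·f/(1−f) ≈ 2.096 mg/L.
Difference ≈ 0.393 − 2.096 ≈ -1.703 mg/L.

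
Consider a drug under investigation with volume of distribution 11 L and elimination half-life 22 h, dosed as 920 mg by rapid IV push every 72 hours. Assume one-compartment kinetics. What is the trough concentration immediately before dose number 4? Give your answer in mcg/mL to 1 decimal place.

9.6 mcg/mL

f = (1/2)^(τ/t½) = (1/2)^(72/22) ≈ 0.1035.
C₀ = D/Vd = 920/11 ≈ 83.636 mcg/mL.
Before the 4th dose, 3 doses have been given. Superposition: Cmin = C₀·(f + f² + … + f^3).
≈ 83.636 × (0.1035 + 0.0107 + 0.0011) ≈ 83.636 × 0.1153 ≈ 9.643 mcg/mL.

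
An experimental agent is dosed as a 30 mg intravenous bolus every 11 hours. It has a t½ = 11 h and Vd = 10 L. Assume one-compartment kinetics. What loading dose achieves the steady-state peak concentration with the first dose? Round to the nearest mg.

60 mg

f = (1/2)^(11/11) ≈ 0.500000; accumulation ratio R = 1/(1−f) ≈ 2.00000.
Loading dose to hit Cmax,ss on first dose: D_load = D_maint·R ≈ 30 × 2.00000 ≈ 60.00 mg.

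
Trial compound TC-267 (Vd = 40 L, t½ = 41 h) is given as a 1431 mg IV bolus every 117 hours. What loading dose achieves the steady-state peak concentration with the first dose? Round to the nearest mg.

f = (1/2)^(117/41) ≈ 0.138345; accumulation ratio R = 1/(1−f) ≈ 1.16056.
Loading dose to hit Cmax,ss on first dose: D_load = D_maint·R ≈ 1431 × 1.16056 ≈ 1660.76 mg.

1661 mg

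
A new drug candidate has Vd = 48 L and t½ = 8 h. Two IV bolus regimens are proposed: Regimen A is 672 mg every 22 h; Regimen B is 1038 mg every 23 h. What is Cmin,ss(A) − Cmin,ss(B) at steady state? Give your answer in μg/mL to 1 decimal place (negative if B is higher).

-1.0 μg/mL

Regimen A: f = (1/2)^(22/8) ≈ 0.1487; Cmin,ss = (672/48)·f/(1−f) ≈ 2.445 μg/mL.
Regimen B: f = (1/2)^(23/8) ≈ 0.1363; Cmin,ss = (1038/48)·f/(1−f) ≈ 3.413 μg/mL.
Difference ≈ 2.445 − 3.413 ≈ -0.968 μg/mL.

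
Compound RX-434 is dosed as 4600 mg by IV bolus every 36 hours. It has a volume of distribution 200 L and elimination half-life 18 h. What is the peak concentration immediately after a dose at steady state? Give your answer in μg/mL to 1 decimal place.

30.7 μg/mL

τ = 36 h = 2 half-lives, so f = (1/2)^2 = 0.25.
Accumulation ratio R = 1/(1 − f) = 1/0.75 = 4/3.
Single-dose peak C₀ = D/Vd = 4600/200 = 23 μg/mL.
Steady-state peak Cmax,ss = C₀·R = 23 × 4/3 ≈ 30.667 μg/mL.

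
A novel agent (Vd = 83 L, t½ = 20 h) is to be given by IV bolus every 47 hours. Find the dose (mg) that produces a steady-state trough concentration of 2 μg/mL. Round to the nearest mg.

τ/t½ = 47/20 ≈ 2.35, so f = (1/2)^(47/20) ≈ 0.196146.
Cmin,ss = (D/Vd)·f/(1−f), so D = Cmin,ss·Vd·(1−f)/f.
D = 2 × 83 × (1−f)/f ≈ 2 × 83 × 4.09824 ≈ 680.31 mg.

680 mg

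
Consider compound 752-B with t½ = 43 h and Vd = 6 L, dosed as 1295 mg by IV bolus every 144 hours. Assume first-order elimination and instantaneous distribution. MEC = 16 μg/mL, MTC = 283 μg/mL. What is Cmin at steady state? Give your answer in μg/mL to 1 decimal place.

Over one 144-h interval, 144/43 ≈ 3.3488 half-lives elapse, leaving f ≈ 0.0982 of each dose.
Each bolus raises the concentration by D/Vd = 1295/6 ≈ 215.833 μg/mL.
Steady-state trough Cmin,ss = C₀·f/(1−f) ≈ 215.833 × 0.0982/0.9018 ≈ 23.503 μg/mL.
Trough 23.5 μg/mL vs MEC 16 μg/mL: adequate.

23.5 μg/mL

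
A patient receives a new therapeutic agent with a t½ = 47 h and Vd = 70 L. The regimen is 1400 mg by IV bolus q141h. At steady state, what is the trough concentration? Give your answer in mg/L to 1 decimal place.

2.9 mg/L

The dosing interval is 3 half-lives, so f = 2^(−3) = 0.125.
Accumulation ratio R = 1/(1 − f) = 1/0.875 = 8/7.
Single-dose peak C₀ = D/Vd = 1400/70 = 20 mg/L.
Steady-state peak Cmax,ss = C₀·R = 20 × 8/7 ≈ 22.857 mg/L.
Steady-state trough Cmin,ss = Cmax,ss·f ≈ 22.857 × 0.125 ≈ 2.857 mg/L.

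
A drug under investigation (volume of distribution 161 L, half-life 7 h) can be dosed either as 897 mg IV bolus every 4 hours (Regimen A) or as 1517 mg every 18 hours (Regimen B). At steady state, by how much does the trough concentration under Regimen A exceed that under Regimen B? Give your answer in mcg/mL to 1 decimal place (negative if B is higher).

Regimen A: f = (1/2)^(4/7) ≈ 0.6730; Cmin,ss = (897/161)·f/(1−f) ≈ 11.467 mcg/mL.
Regimen B: f = (1/2)^(18/7) ≈ 0.1682; Cmin,ss = (1517/161)·f/(1−f) ≈ 1.905 mcg/mL.
Difference ≈ 11.467 − 1.905 ≈ 9.562 mcg/mL.

9.6 mcg/mL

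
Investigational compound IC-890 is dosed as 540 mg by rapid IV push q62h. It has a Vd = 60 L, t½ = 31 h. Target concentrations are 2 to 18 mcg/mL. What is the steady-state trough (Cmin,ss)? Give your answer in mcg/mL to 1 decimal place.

3.0 mcg/mL

The dosing interval is 2 half-lives, so f = 2^(−2) = 0.25.
At steady state, R = 1/(1 − 0.25) = 4/3.
Single-dose peak C₀ = D/Vd = 540/60 = 9 mcg/mL.
Steady-state peak Cmax,ss = C₀·R = 9 × 4/3 ≈ 12.000 mcg/mL.
Steady-state trough Cmin,ss = Cmax,ss·f ≈ 12.000 × 0.25 ≈ 3.000 mcg/mL.
Trough 3.0 mcg/mL vs MEC 2 mcg/mL: adequate.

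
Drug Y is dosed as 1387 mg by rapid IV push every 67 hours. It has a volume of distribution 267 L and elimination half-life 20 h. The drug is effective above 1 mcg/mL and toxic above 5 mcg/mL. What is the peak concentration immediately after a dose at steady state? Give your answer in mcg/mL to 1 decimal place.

5.8 mcg/mL

τ/t½ = 67/20 ≈ 3.35, so fraction remaining f = (1/2)^(67/20) ≈ 0.0981.
Accumulation ratio R = 1/(1 − f) ≈ 1/0.9019 ≈ 1.1088.
Single-dose peak C₀ = D/Vd = 1387/267 ≈ 5.195 mcg/mL.
Cmax,ss = C₀/(1 − f) ≈ 5.195/0.9019 ≈ 5.760 mcg/mL.
Peak 5.8 mcg/mL vs MTC 5 mcg/mL: exceeds toxic threshold.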